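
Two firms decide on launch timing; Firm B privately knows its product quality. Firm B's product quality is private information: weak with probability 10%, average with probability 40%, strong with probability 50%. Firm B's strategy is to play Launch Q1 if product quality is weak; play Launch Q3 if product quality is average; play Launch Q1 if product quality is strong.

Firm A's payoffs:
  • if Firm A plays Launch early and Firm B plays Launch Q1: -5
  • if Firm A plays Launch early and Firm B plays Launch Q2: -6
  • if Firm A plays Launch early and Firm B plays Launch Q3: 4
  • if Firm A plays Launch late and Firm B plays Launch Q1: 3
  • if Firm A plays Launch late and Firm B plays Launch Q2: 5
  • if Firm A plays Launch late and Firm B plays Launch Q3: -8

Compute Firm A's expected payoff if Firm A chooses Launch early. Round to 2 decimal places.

-1.40

Take the expectation over Firm B's product quality, weighting each type's action by its prior probability.
E[Launch early] = 0.1·(-5) + 0.4·4 + 0.5·(-5) = (-0.5) + 1.6 + (-2.5) = -1.4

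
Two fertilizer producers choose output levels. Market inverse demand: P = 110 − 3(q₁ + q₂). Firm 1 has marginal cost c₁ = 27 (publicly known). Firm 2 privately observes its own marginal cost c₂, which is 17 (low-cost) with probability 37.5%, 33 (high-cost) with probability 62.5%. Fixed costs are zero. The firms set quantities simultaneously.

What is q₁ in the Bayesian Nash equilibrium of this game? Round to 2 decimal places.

Type-c best response for Firm 2: q₂(c) = (110 − c)/6 − q₁/2.
Firm 1 maximizes expected profit; its first-order condition is 110 − 6q₁ − 3E[q₂] − 27 = 0.
Substituting E[q₂] and solving: E[c₂] = 27, so q₁ = (110 − 2·27 + 27)/9 = 9.22222.

9.22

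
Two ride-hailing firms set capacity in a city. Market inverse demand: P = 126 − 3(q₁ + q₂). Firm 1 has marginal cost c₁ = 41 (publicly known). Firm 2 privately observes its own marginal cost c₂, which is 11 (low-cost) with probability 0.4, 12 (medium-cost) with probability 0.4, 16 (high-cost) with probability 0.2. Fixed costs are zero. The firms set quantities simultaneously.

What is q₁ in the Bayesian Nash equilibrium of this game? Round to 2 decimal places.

Type-c best response for Firm 2: q₂(c) = (126 − c)/6 − q₁/2.
Firm 1 maximizes expected profit; its first-order condition is 126 − 6q₁ − 3E[q₂] − 41 = 0.
Substituting E[q₂] and solving: E[c₂] = 12.4, so q₁ = (126 − 2·41 + 12.4)/9 = 6.26667.

6.27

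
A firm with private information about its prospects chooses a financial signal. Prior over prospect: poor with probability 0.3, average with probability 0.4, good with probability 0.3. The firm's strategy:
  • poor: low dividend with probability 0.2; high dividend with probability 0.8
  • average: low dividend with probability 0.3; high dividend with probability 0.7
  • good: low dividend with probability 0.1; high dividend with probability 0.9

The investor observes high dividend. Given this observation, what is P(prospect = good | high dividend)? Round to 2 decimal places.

0.34

P(high dividend) = 0.3·0.8 + 0.4·0.7 + 0.3·0.9 = 0.79
P(good | high dividend) = (0.3·0.9) / 0.79 = 0.27 / 0.79 = 0.341772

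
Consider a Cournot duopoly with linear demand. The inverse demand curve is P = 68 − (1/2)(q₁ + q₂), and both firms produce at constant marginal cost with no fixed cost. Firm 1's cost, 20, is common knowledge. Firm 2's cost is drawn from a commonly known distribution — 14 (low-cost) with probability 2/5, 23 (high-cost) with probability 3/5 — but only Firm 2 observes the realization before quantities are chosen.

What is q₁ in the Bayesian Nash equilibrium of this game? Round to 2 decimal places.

31.60

Type-c best response for Firm 2: q₂(c) = (68 − c) − q₁/2.
Firm 1 maximizes expected profit; its first-order condition is 68 − q₁ − (1/2)E[q₂] − 20 = 0.
Substituting E[q₂] and solving: E[c₂] = 19.4, so q₁ = (68 − 2·20 + 19.4)/(3/2) = 31.6.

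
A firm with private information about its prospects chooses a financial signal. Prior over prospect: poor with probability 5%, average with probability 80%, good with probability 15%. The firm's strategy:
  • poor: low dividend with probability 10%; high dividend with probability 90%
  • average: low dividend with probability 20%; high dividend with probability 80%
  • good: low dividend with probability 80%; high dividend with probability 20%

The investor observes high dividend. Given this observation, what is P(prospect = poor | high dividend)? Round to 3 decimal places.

0.063

P(high dividend) = 0.05·0.9 + 0.8·0.8 + 0.15·0.2 = 0.715
P(poor | high dividend) = (0.05·0.9) / 0.715 = 0.045 / 0.715 = 0.0629371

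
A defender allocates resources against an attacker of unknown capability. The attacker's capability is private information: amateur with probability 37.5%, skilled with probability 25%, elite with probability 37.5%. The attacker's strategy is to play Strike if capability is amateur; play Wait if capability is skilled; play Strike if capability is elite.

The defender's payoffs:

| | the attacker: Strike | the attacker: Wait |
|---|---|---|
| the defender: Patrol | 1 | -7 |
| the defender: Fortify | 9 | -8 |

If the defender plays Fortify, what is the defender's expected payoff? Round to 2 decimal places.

E[Fortify] = 0.375·9 + 0.25·(-8) + 0.375·9 = 3.375 + (-2) + 3.375 = 4.75

4.75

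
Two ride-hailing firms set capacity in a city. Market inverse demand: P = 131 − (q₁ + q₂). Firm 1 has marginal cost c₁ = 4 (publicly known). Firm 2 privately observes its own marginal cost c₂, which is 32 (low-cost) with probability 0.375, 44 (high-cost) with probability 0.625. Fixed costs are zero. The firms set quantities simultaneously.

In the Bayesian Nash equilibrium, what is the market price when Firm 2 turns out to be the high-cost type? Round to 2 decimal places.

Each type of Firm 2 best-responds to q₁; Firm 1 best-responds to the expected q₂ over Firm 2's types.
Firm 2 with cost c maximizes (131 − (q₁+q₂) − c)·q₂, giving q₂(c) = (131 − c − q₁)/2.
E[c₂] = 0.375·32 + 0.625·44 = 39.5
Firm 1's FOC against E[q₂] yields q₁ = (131 − 2·4 + E[c₂])/3 = (131 − 8 + 39.5)/3 = 54.1667.
q₂(high-cost) = 16.4167, so P = 131 − (54.1667 + 16.4167) = 60.4167.

60.42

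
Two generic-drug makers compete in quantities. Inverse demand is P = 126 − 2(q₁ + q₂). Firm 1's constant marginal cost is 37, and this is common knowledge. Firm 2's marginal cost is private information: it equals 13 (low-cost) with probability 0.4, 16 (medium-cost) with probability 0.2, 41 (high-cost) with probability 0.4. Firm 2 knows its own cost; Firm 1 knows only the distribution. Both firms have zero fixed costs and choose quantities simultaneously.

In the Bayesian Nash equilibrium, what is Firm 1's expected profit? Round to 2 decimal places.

327.68

Type-c best response for Firm 2: q₂(c) = (126 − c)/4 − q₁/2.
Firm 1 maximizes expected profit; its first-order condition is 126 − 4q₁ − 2E[q₂] − 37 = 0.
Substituting E[q₂] and solving: E[c₂] = 24.8, so q₁ = (126 − 2·37 + 24.8)/6 = 12.8.
E[P] = 126 − 2·(q₁ + E[q₂]) = 62.6; Firm 1's expected profit = (E[P] − 37)·q₁ = (62.6 − 37)·12.8 = 327.68.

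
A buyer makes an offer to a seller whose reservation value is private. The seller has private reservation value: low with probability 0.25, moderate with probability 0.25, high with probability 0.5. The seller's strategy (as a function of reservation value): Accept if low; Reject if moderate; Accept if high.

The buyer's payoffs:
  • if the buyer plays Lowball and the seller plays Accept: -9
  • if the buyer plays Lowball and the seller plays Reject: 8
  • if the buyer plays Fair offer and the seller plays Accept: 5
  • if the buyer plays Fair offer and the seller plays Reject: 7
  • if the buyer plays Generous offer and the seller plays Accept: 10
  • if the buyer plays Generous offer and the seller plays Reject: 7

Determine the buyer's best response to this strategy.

E[Lowball] = 0.25·(-9) + 0.25·(8) + 0.5·(-9) = -4.75
E[Fair offer] = 0.25·(5) + 0.25·(7) + 0.5·(5) = 5.5
E[Generous offer] = 0.25·(10) + 0.25·(7) + 0.5·(10) = 9.25
Best response: Generous offer (9.25 is the largest).

Generous offer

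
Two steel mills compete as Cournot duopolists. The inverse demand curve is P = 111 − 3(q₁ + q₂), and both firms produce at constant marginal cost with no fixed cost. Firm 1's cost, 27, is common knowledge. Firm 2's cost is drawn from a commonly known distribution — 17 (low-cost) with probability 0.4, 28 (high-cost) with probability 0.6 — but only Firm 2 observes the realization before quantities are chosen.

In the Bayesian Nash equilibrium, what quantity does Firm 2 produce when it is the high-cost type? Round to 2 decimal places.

Each type of Firm 2 best-responds to q₁; Firm 1 best-responds to the expected q₂ over Firm 2's types.
Firm 2 with cost c maximizes (111 − 3(q₁+q₂) − c)·q₂, giving q₂(c) = (111 − c − 3q₁)/6.
E[c₂] = 0.4·17 + 0.6·28 = 23.6
Firm 1's FOC against E[q₂] yields q₁ = (111 − 2·27 + E[c₂])/9 = (111 − 54 + 23.6)/9 = 8.95556.
q₂(high-cost) = (111 − 28 − 3·8.95556)/6 = 9.35556.

9.36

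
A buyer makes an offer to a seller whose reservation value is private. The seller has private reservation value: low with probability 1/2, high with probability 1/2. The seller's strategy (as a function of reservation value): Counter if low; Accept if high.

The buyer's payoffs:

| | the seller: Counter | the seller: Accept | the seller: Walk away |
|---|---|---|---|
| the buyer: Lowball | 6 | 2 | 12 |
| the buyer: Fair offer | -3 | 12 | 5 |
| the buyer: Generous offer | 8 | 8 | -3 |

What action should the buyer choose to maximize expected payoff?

Generous offer

Compute the buyer's expected payoff for each action, taking the expectation over the seller's type.
E[Lowball] = 1/2·(6) + 1/2·(2) = 4
E[Fair offer] = 1/2·(-3) + 1/2·(12) = 9/2
E[Generous offer] = 1/2·(8) + 1/2·(8) = 8
Best response: Generous offer (8 is the largest).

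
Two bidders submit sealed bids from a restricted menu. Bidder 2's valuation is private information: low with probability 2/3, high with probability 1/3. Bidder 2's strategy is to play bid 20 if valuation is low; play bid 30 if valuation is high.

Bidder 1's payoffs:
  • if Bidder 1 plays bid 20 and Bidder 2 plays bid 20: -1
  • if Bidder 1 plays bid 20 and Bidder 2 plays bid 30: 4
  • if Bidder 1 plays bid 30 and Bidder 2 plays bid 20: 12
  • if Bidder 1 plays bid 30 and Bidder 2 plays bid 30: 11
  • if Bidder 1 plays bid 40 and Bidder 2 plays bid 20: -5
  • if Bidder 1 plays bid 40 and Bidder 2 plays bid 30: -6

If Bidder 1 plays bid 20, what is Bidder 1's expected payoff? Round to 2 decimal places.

E[bid 20] = 2/3·(-1) + 1/3·4 = (-2/3) + 4/3 = 2/3

0.67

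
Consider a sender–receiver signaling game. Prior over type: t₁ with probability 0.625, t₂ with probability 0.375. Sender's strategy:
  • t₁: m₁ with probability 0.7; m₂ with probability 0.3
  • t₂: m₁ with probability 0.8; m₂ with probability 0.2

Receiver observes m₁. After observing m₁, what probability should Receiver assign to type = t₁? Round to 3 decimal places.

P(m₁) = 0.625·0.7 + 0.375·0.8 = 0.7375
P(t₁ | m₁) = (0.625·0.7) / 0.7375 = 0.4375 / 0.7375 = 0.59322

0.593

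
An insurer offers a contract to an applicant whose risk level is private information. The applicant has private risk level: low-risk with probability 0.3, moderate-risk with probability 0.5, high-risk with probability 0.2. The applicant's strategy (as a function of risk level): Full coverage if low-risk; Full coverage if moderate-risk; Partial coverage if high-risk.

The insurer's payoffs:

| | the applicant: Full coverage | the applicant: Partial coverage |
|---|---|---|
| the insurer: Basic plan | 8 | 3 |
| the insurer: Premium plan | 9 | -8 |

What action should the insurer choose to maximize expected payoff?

Basic plan

E[Basic plan] = 0.3·(8) + 0.5·(8) + 0.2·(3) = 7
E[Premium plan] = 0.3·(9) + 0.5·(9) + 0.2·(-8) = 5.6
Best response: Basic plan (7 is the largest).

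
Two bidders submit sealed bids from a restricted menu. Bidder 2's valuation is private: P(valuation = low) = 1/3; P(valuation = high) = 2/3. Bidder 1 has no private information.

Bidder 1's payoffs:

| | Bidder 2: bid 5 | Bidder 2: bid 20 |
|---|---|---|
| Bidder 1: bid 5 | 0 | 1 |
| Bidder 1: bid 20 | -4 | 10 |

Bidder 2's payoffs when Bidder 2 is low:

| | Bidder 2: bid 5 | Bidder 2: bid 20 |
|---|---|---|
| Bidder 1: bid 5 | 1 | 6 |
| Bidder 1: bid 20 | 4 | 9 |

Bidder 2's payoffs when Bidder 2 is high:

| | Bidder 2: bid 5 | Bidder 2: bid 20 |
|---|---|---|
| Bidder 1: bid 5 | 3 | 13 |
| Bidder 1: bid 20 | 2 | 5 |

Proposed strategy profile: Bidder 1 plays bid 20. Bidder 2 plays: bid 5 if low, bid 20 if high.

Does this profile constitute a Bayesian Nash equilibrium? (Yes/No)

No

Bidder 1 plays bid 20: E[bid 20] = 1/3·(-4) + 2/3·(10) = 16/3; E[bid 5] = 2/3. Best-responding. ✓
Bidder 2 (valuation low), facing bid 20: bid 5 gives 4, bid 20 gives 9. Proposed bid 5 is not best — profitable deviation exists. ✗
Bidder 2 (valuation high), facing bid 20: bid 5 gives 2, bid 20 gives 5. Proposed bid 20 is best. ✓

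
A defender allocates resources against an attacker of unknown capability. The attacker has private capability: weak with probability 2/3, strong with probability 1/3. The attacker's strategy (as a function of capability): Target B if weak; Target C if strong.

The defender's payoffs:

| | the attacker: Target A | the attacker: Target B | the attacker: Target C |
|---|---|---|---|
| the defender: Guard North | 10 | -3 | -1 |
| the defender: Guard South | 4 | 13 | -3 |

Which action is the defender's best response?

Guard South

E[Guard North] = 2/3·(-3) + 1/3·(-1) = -7/3
E[Guard South] = 2/3·(13) + 1/3·(-3) = 23/3
Best response: Guard South (23/3 is the largest).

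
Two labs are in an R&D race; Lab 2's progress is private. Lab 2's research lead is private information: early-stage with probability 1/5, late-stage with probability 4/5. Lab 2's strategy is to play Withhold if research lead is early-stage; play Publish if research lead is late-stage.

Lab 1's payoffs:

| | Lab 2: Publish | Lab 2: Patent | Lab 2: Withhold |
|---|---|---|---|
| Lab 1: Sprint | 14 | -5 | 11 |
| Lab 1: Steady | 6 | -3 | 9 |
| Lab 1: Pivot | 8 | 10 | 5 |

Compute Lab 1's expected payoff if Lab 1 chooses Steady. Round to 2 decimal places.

6.60

E[Steady] = 1/5·9 + 4/5·6 = 9/5 + 24/5 = 33/5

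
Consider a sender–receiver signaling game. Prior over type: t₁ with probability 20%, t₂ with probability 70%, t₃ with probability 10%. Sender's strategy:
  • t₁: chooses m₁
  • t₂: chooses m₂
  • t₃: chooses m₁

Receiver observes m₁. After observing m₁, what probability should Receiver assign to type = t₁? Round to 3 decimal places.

0.667

P(m₁) = 0.2·1 + 0.7·0 + 0.1·1 = 0.3
P(t₁ | m₁) = (0.2·1) / 0.3 = 0.2 / 0.3 = 0.666667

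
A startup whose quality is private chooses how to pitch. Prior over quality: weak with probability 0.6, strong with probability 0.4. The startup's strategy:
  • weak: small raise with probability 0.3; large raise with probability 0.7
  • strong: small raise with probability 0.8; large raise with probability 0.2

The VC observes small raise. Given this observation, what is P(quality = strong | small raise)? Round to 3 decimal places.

0.640

P(small raise) = 0.6·0.3 + 0.4·0.8 = 0.5
P(strong | small raise) = (0.4·0.8) / 0.5 = 0.32 / 0.5 = 0.64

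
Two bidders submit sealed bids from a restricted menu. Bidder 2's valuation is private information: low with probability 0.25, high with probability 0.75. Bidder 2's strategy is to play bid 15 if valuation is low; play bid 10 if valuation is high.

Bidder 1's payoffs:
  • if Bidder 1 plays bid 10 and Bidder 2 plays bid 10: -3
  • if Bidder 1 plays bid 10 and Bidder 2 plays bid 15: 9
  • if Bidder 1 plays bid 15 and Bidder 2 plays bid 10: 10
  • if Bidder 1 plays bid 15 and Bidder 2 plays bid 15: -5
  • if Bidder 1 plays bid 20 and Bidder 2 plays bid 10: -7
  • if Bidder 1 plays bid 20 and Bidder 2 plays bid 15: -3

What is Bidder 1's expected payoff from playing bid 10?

0

Take the expectation over Bidder 2's valuation, weighting each type's action by its prior probability.
E[bid 10] = 0.25·9 + 0.75·(-3) = 2.25 + (-2.25) = 0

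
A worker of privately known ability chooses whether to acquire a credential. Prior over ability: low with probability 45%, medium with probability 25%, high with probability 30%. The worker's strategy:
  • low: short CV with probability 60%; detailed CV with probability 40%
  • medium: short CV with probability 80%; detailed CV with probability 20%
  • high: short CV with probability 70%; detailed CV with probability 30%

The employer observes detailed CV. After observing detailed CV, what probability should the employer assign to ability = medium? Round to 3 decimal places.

0.156

P(detailed CV) = 0.45·0.4 + 0.25·0.2 + 0.3·0.3 = 0.32
P(medium | detailed CV) = (0.25·0.2) / 0.32 = 0.05 / 0.32 = 0.15625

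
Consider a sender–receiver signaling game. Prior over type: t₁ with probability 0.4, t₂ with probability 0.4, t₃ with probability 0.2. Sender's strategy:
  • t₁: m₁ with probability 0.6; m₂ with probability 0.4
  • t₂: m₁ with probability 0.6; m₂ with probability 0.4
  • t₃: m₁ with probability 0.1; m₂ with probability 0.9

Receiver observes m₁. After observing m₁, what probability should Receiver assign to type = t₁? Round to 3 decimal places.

P(m₁) = 0.4·0.6 + 0.4·0.6 + 0.2·0.1 = 0.5
P(t₁ | m₁) = (0.4·0.6) / 0.5 = 0.24 / 0.5 = 0.48

0.480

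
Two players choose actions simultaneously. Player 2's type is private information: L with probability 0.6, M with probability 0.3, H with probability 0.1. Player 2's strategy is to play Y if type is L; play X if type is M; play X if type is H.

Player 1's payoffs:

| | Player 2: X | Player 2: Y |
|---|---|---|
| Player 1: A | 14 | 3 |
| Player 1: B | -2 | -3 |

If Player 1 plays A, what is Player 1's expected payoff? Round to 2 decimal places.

E[A] = 0.6·3 + 0.3·14 + 0.1·14 = 1.8 + 4.2 + 1.4 = 7.4

7.40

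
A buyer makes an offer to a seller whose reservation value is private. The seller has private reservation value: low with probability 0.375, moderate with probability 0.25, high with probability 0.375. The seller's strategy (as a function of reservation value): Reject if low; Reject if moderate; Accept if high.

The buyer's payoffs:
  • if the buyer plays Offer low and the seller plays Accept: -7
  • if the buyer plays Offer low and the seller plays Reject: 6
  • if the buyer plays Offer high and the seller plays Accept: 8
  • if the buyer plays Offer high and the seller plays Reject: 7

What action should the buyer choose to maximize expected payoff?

Offer high

Compute the buyer's expected payoff for each action, taking the expectation over the seller's type.
E[Offer low] = 0.375·(6) + 0.25·(6) + 0.375·(-7) = 1.125
E[Offer high] = 0.375·(7) + 0.25·(7) + 0.375·(8) = 7.375
Best response: Offer high (7.375 is the largest).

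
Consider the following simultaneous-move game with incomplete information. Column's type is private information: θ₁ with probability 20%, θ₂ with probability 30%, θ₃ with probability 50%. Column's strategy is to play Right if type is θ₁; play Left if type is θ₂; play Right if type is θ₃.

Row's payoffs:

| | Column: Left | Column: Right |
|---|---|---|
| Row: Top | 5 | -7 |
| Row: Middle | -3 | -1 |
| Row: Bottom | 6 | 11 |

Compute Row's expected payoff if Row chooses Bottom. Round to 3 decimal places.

9.500

E[Bottom] = 0.2·11 + 0.3·6 + 0.5·11 = 2.2 + 1.8 + 5.5 = 9.5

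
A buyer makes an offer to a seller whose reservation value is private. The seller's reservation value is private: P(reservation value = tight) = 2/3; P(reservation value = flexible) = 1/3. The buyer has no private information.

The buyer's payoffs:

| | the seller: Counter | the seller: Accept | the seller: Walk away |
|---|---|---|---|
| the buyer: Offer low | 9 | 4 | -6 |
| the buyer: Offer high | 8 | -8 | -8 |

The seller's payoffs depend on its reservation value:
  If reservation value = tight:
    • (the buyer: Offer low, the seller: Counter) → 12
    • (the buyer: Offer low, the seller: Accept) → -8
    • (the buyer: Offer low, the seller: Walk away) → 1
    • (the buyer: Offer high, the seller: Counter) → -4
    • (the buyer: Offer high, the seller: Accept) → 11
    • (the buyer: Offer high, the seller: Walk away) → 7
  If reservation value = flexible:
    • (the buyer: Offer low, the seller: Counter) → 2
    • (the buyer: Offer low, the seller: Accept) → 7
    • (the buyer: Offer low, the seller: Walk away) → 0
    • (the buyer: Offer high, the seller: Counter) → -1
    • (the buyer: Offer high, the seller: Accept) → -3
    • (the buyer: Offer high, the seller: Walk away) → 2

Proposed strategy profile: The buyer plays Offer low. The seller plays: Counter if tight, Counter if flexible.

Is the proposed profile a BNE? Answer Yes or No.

No

A profile is a BNE iff every type of every player is best-responding given beliefs about the other side.
The buyer plays Offer low: E[Offer low] = 2/3·(9) + 1/3·(9) = 9; E[Offer high] = 8. Best-responding. ✓
The seller (reservation value tight), facing Offer low: Counter gives 12, Accept gives -8, Walk away gives 1. Proposed Counter is best. ✓
The seller (reservation value flexible), facing Offer low: Counter gives 2, Accept gives 7, Walk away gives 0. Proposed Counter is not best — profitable deviation exists. ✗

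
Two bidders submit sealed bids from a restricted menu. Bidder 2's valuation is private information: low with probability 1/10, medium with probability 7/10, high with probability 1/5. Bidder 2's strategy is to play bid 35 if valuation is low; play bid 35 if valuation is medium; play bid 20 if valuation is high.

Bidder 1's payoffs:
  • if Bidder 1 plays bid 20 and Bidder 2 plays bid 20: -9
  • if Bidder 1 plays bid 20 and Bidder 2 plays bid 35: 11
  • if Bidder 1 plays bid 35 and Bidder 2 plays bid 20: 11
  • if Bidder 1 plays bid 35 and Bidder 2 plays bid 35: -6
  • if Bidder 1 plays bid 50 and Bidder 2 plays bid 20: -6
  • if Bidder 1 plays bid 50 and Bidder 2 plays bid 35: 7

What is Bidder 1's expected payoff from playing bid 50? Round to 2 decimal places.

E[bid 50] = 1/10·7 + 7/10·7 + 1/5·(-6) = 7/10 + 49/10 + (-6/5) = 22/5

4.40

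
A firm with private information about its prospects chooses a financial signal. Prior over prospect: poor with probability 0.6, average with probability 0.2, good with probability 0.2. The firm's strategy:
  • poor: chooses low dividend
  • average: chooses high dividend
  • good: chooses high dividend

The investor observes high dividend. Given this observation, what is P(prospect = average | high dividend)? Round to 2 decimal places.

0.50

P(high dividend) = 0.6·0 + 0.2·1 + 0.2·1 = 0.4
P(average | high dividend) = (0.2·1) / 0.4 = 0.2 / 0.4 = 0.5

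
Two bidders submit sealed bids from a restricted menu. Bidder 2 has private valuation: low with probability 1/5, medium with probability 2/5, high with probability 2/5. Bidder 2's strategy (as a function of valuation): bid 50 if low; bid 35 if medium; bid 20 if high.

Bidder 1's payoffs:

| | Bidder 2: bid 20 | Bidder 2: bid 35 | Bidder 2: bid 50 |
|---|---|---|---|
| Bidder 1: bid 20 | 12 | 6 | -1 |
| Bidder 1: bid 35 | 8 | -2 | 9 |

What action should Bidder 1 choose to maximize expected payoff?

Compute Bidder 1's expected payoff for each action, taking the expectation over Bidder 2's type.
E[bid 20] = 1/5·(-1) + 2/5·(6) + 2/5·(12) = 7
E[bid 35] = 1/5·(9) + 2/5·(-2) + 2/5·(8) = 21/5
Best response: bid 20 (7 is the largest).

bid 20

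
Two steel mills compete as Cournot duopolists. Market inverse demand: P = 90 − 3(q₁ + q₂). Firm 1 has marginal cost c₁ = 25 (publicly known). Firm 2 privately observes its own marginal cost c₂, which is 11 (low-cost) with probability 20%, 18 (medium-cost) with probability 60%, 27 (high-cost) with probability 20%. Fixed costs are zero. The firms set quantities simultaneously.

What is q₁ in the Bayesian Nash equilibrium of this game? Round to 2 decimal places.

6.49

Type-c best response for Firm 2: q₂(c) = (90 − c)/6 − q₁/2.
Firm 1 maximizes expected profit; its first-order condition is 90 − 6q₁ − 3E[q₂] − 25 = 0.
Substituting E[q₂] and solving: E[c₂] = 18.4, so q₁ = (90 − 2·25 + 18.4)/9 = 6.48889.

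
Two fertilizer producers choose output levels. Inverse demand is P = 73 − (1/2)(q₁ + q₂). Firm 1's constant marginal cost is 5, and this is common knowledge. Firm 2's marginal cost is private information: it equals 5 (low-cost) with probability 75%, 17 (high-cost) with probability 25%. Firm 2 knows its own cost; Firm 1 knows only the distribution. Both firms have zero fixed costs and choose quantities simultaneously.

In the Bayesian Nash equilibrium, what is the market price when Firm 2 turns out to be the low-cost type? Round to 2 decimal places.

Type-c best response for Firm 2: q₂(c) = (73 − c) − q₁/2.
Firm 1 maximizes expected profit; its first-order condition is 73 − q₁ − (1/2)E[q₂] − 5 = 0.
Substituting E[q₂] and solving: E[c₂] = 8, so q₁ = (73 − 2·5 + 8)/(3/2) = 47.3333.
q₂(low-cost) = 44.3333, so P = 73 − (1/2)·(47.3333 + 44.3333) = 27.1667.

27.17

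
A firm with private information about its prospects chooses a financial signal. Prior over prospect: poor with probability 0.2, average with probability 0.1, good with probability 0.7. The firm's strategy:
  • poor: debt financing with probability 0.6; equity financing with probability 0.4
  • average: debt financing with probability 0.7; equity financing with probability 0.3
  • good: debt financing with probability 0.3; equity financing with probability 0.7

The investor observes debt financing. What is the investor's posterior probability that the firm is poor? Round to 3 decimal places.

Apply Bayes' rule using the sender's strategy as the likelihood.
P(debt financing) = 0.2·0.6 + 0.1·0.7 + 0.7·0.3 = 0.4
P(poor | debt financing) = (0.2·0.6) / 0.4 = 0.12 / 0.4 = 0.3

0.300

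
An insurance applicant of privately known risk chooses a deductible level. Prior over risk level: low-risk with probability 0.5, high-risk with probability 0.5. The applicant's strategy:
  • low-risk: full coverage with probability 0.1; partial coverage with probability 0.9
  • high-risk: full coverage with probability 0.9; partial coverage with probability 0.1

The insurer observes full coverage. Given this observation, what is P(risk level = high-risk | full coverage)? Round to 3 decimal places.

0.900

P(full coverage) = 0.5·0.1 + 0.5·0.9 = 0.5
P(high-risk | full coverage) = (0.5·0.9) / 0.5 = 0.45 / 0.5 = 0.9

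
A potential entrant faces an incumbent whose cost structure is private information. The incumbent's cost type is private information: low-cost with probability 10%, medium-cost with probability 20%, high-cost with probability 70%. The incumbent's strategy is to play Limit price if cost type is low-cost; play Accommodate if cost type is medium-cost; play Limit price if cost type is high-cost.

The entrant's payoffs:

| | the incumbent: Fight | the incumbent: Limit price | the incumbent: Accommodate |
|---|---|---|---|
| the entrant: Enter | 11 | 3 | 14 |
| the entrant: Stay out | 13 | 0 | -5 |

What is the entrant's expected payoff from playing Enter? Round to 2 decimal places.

E[Enter] = 0.1·3 + 0.2·14 + 0.7·3 = 0.3 + 2.8 + 2.1 = 5.2

5.20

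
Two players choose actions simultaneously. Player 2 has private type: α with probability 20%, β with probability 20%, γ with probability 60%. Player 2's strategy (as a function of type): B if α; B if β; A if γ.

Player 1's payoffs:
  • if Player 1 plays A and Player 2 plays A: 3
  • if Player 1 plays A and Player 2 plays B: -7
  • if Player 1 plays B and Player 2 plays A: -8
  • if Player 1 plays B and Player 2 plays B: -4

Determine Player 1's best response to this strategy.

E[A] = 0.2·(-7) + 0.2·(-7) + 0.6·(3) = -1
E[B] = 0.2·(-4) + 0.2·(-4) + 0.6·(-8) = -6.4
Best response: A (-1 is the largest).

A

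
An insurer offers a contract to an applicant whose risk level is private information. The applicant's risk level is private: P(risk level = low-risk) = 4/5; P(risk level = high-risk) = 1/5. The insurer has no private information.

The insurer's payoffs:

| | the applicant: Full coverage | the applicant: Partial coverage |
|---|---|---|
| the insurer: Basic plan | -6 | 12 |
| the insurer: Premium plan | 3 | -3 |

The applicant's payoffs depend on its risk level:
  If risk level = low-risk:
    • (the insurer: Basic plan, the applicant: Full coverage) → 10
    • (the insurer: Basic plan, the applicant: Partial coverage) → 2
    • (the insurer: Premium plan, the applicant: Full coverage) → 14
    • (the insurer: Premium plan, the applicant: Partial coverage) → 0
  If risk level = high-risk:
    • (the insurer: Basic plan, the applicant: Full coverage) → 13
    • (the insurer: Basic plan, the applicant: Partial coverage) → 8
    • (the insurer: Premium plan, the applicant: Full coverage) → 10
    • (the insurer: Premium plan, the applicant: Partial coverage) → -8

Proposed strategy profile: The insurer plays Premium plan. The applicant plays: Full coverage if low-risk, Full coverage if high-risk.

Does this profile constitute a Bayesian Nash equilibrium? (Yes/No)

The insurer plays Premium plan: E[Premium plan] = 4/5·(3) + 1/5·(3) = 3; E[Basic plan] = -6. Best-responding. ✓
The applicant (risk level low-risk), facing Premium plan: Full coverage gives 14, Partial coverage gives 0. Proposed Full coverage is best. ✓
The applicant (risk level high-risk), facing Premium plan: Full coverage gives 10, Partial coverage gives -8. Proposed Full coverage is best. ✓

Yes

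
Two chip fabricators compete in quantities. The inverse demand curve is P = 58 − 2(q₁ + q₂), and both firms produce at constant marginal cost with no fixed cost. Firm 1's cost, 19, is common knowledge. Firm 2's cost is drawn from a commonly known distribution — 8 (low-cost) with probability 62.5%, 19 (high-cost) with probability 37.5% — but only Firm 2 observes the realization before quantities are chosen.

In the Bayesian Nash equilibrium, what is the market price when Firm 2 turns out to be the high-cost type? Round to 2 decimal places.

33.15

Type-c best response for Firm 2: q₂(c) = (58 − c)/4 − q₁/2.
Firm 1 maximizes expected profit; its first-order condition is 58 − 4q₁ − 2E[q₂] − 19 = 0.
Substituting E[q₂] and solving: E[c₂] = 12.125, so q₁ = (58 − 2·19 + 12.125)/6 = 5.35417.
q₂(high-cost) = 7.07292, so P = 58 − 2·(5.35417 + 7.07292) = 33.1458.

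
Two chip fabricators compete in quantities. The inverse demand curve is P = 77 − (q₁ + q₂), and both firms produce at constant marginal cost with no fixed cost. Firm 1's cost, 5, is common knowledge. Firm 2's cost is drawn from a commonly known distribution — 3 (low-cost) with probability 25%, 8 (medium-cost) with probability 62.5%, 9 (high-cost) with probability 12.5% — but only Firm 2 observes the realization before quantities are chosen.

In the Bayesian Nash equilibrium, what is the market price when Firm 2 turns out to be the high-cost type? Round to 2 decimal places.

Type-c best response for Firm 2: q₂(c) = (77 − c)/2 − q₁/2.
Firm 1 maximizes expected profit; its first-order condition is 77 − 2q₁ − E[q₂] − 5 = 0.
Substituting E[q₂] and solving: E[c₂] = 6.875, so q₁ = (77 − 2·5 + 6.875)/3 = 24.625.
q₂(high-cost) = 21.6875, so P = 77 − (24.625 + 21.6875) = 30.6875.

30.69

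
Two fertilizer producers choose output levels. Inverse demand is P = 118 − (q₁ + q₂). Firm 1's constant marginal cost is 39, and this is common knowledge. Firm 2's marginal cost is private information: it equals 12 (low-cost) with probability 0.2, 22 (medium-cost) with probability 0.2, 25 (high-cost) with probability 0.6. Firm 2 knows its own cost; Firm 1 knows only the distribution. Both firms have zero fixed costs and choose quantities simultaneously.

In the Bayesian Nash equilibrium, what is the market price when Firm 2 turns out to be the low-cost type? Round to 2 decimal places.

Firm 2 with cost c maximizes (118 − (q₁+q₂) − c)·q₂, giving q₂(c) = (118 − c − q₁)/2.
E[c₂] = 0.2·12 + 0.2·22 + 0.6·25 = 21.8
Firm 1's FOC against E[q₂] yields q₁ = (118 − 2·39 + E[c₂])/3 = (118 − 78 + 21.8)/3 = 20.6.
q₂(low-cost) = 42.7, so P = 118 − (20.6 + 42.7) = 54.7.

54.70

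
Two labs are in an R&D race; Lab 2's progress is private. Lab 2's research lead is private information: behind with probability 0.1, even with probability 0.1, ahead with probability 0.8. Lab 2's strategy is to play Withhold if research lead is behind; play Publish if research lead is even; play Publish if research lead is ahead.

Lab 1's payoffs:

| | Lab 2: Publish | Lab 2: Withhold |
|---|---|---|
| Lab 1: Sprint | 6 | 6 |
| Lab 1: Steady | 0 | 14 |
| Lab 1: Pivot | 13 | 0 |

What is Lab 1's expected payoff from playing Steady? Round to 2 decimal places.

Take the expectation over Lab 2's research lead, weighting each type's action by its prior probability.
E[Steady] = 0.1·14 + 0.1·0 + 0.8·0 = 1.4 + 0 + 0 = 1.4

1.40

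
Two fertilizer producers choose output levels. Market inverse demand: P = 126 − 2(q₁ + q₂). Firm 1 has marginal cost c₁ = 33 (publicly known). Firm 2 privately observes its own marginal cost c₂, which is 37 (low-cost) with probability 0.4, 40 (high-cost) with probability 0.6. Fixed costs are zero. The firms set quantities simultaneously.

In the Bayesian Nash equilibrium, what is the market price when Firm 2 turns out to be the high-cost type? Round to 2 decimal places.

66.53

Each type of Firm 2 best-responds to q₁; Firm 1 best-responds to the expected q₂ over Firm 2's types.
Firm 2 with cost c maximizes (126 − 2(q₁+q₂) − c)·q₂, giving q₂(c) = (126 − c − 2q₁)/4.
E[c₂] = 0.4·37 + 0.6·40 = 38.8
Firm 1's FOC against E[q₂] yields q₁ = (126 − 2·33 + E[c₂])/6 = (126 − 66 + 38.8)/6 = 16.4667.
q₂(high-cost) = 13.2667, so P = 126 − 2·(16.4667 + 13.2667) = 66.5333.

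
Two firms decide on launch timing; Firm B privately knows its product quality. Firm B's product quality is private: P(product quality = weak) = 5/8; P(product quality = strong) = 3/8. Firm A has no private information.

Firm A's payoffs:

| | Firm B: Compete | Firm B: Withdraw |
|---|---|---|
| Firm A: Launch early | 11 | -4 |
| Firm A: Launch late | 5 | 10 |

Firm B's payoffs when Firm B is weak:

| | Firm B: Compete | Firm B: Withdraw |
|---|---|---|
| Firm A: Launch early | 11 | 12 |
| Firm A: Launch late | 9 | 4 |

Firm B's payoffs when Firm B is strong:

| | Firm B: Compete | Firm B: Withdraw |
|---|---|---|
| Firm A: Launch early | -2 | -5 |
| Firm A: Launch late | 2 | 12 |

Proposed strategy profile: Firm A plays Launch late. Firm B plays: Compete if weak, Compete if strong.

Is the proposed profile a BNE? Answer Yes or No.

Firm A plays Launch late: E[Launch late] = 5/8·(5) + 3/8·(5) = 5; E[Launch early] = 11. Not best-responding. ✗
Firm B (product quality weak), facing Launch late: Compete gives 9, Withdraw gives 4. Proposed Compete is best. ✓
Firm B (product quality strong), facing Launch late: Compete gives 2, Withdraw gives 12. Proposed Compete is not best — profitable deviation exists. ✗

No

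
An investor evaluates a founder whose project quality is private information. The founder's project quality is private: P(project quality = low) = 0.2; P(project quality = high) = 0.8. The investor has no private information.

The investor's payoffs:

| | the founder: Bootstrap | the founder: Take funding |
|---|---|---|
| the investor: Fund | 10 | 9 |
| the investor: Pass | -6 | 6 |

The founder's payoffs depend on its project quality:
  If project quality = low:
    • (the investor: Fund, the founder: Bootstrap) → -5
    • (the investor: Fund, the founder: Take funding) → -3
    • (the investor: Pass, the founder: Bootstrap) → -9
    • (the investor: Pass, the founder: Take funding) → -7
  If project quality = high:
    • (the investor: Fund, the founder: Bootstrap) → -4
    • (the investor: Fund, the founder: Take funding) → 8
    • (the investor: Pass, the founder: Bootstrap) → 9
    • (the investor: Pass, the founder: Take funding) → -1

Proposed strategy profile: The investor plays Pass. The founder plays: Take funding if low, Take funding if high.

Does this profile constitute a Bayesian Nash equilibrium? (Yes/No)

No

The investor plays Pass: E[Pass] = 0.2·(6) + 0.8·(6) = 6; E[Fund] = 9. Not best-responding. ✗
The founder (project quality low), facing Pass: Bootstrap gives -9, Take funding gives -7. Proposed Take funding is best. ✓
The founder (project quality high), facing Pass: Bootstrap gives 9, Take funding gives -1. Proposed Take funding is not best — profitable deviation exists. ✗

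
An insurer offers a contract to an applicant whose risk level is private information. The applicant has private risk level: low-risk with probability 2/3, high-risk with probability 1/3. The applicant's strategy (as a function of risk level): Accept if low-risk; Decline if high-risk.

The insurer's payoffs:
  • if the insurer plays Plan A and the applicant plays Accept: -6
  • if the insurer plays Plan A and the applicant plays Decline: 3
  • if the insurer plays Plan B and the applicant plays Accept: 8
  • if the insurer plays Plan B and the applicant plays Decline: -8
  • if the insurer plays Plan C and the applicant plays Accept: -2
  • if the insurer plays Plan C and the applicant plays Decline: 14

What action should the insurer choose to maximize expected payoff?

Plan C

E[Plan A] = 2/3·(-6) + 1/3·(3) = -3
E[Plan B] = 2/3·(8) + 1/3·(-8) = 8/3
E[Plan C] = 2/3·(-2) + 1/3·(14) = 10/3
Best response: Plan C (10/3 is the largest).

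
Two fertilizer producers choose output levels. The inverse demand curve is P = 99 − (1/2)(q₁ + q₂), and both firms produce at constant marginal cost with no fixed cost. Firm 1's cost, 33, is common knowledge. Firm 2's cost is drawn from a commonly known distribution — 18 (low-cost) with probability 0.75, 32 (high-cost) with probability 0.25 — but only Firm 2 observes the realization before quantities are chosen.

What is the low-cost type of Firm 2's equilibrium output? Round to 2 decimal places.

Type-c best response for Firm 2: q₂(c) = (99 − c) − q₁/2.
Firm 1 maximizes expected profit; its first-order condition is 99 − q₁ − (1/2)E[q₂] − 33 = 0.
Substituting E[q₂] and solving: E[c₂] = 21.5, so q₁ = (99 − 2·33 + 21.5)/(3/2) = 36.3333.
q₂(low-cost) = (99 − 18 − (1/2)·36.3333) = 62.8333.

62.83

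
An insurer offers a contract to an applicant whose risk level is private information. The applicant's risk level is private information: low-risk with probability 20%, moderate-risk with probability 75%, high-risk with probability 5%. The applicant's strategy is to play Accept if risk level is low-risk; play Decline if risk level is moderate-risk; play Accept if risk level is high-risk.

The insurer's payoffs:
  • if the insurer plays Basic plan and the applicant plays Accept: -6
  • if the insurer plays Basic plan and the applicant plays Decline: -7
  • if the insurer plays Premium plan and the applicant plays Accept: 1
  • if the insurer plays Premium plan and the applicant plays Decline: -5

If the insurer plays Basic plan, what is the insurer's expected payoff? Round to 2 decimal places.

E[Basic plan] = 0.2·(-6) + 0.75·(-7) + 0.05·(-6) = (-1.2) + (-5.25) + (-0.3) = -6.75

-6.75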